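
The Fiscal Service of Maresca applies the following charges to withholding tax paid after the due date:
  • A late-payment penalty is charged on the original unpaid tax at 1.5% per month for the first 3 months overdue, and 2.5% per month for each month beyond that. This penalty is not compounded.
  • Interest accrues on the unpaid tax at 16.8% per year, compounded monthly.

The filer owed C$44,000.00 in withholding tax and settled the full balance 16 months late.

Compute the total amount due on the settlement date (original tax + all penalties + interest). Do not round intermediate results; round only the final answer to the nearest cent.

C$71,241.67

Penalty, months 1–3: 3 × 1.5% × C$44,000.00 = C$1,980.00
Penalty, months 4–16: 13 × 2.5% × C$44,000.00 = C$14,300.00
Interest (16.8%/yr ÷ 12 = 1.4%/month): C$44,000.00 × ((1 + 0.014)^16 − 1) = C$10,961.6746…
Total = C$44,000.00 + C$16,280.0000 + C$10,961.6746… = C$71,241.67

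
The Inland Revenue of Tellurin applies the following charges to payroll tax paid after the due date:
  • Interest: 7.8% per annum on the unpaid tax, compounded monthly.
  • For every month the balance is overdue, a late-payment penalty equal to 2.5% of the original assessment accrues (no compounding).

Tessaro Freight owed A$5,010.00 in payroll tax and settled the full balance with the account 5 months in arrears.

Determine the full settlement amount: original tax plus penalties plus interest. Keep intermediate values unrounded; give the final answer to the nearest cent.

A$5,801.21

Late-payment penalty = 2.5% × A$5,010.00 × 5 mo = A$626.25
Interest (7.8%/yr ÷ 12 = 0.65%/month): A$5,010.00 × ((1 + 0.0065)^5 − 1) = A$164.9555…
Total = A$5,010.00 + A$626.2500 + A$164.9555… = A$5,801.21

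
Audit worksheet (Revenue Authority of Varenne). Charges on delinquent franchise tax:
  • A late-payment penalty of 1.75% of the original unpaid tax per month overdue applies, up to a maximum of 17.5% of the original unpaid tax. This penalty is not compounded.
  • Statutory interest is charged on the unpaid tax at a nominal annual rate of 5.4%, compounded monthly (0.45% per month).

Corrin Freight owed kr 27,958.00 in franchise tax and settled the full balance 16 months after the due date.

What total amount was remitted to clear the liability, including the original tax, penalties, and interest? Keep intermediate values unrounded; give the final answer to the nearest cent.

kr 34,933.01

Penalty (uncapped): 16 × 1.75% × kr 27,958.00 = kr 7,828.24; cap = 17.5% × kr 27,958.00 = kr 4,892.65 → penalty = kr 4,892.65
Interest: kr 27,958.00 × ((1 + 0.0045)^16 − 1) = kr 27,958.00 × 0.0744818… = kr 2,082.3617…
Total = kr 27,958.00 + kr 4,892.6500 + kr 2,082.3617… = kr 34,933.01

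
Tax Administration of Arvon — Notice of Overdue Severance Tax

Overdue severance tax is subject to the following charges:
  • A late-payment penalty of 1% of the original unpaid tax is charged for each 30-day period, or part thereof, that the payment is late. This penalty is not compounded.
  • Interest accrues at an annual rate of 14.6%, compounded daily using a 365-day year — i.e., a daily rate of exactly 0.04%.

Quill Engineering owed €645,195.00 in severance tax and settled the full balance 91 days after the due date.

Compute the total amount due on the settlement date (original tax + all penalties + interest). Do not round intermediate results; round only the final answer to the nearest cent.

€694,915.69

Penalty periods: ⌈91/30⌉ = 4; penalty = 4 × 1% × €645,195.00 = €25,807.80
Interest: €645,195.00 × ((1 + 0.0004)^91 − 1) = €645,195.00 × 0.03706304… = €23,912.8906…
Total = €645,195.00 + €25,807.8000 + €23,912.8906… = €694,915.69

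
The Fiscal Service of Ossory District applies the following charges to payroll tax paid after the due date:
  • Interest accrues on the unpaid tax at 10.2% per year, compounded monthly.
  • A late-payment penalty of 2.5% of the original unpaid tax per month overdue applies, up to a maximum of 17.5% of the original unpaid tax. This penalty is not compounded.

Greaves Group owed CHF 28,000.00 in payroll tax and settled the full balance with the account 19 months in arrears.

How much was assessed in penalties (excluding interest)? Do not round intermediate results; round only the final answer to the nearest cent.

CHF 4,900.00

Penalty (uncapped): 19 × 2.5% × CHF 28,000.00 = CHF 13,300.00; cap = 17.5% × CHF 28,000.00 = CHF 4,900.00 → penalty = CHF 4,900.00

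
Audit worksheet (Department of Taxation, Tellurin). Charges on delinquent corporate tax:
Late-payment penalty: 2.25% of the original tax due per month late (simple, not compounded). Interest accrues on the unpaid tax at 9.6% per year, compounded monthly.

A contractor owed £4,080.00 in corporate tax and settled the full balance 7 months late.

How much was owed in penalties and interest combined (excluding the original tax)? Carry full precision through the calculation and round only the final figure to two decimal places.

£876.64

Late-payment penalty = 2.25% × £4,080.00 × 7 mo = £642.60
Interest (9.6%/yr ÷ 12 = 0.8%/month): £4,080.00 × ((1 + 0.008)^7 − 1) = £234.0372…
Penalties + interest = £642.6000 + £234.0372… = £876.64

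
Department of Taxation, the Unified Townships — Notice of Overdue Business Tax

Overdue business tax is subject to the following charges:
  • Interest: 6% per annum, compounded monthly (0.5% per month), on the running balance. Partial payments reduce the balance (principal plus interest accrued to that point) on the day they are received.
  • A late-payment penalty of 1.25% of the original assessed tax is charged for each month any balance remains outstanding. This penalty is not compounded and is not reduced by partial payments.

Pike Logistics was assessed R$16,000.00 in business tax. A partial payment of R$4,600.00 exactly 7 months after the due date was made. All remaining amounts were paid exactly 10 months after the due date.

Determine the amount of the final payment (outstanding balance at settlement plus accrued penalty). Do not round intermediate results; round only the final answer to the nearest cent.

R$14,148.90

Balance at month 7: R$16,000.0000 × (1 + 0.005)^7 = R$16,568.4704…
After R$4,600.00 payment: R$16,568.4704… − R$4,600.00 = R$11,968.4704…
Balance at month 10: R$11,968.4704… × (1 + 0.005)^3 = R$12,148.8965…
Penalty: 10 × 1.25% × R$16,000.00 = R$2,000.00
Final settlement = outstanding balance + penalty = R$12,148.8965… + R$2,000.00 = R$14,148.90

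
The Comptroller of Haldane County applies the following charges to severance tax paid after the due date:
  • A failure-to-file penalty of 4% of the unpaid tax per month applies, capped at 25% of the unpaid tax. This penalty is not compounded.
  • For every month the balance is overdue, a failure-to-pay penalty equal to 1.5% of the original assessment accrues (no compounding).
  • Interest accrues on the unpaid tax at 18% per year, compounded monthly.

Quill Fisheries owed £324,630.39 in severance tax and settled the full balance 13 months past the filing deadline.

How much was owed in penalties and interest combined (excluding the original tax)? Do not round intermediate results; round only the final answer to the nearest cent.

Failure-to-file: 13 × 4% × £324,630.39 = £168,807.80…, capped at 25% × £324,630.39 = £81,157.60…
Failure-to-pay penalty = 1.5% × £324,630.39 × 13 mo = £63,302.93…
Interest (18%/yr ÷ 12 = 1.5%/month): £324,630.39 × ((1 + 0.015)^13 − 1) = £69,325.6132…
Penalties + interest = £144,460.5236… + £69,325.6132… = £213,786.14

£213,786.14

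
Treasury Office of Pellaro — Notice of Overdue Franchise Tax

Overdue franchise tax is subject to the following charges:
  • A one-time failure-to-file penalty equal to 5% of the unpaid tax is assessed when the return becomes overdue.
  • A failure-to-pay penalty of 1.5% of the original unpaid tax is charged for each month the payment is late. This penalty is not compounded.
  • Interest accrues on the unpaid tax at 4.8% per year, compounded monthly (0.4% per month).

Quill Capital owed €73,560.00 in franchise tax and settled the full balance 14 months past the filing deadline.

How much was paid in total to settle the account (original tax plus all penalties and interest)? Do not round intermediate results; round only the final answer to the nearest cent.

Failure-to-file penalty: 5% × €73,560.00 = €3,678.00
Failure-to-pay penalty = 1.5% × €73,560.00 × 14 mo = €15,447.60
Interest: €73,560.00 × ((1 + 0.004)^14 − 1) = €73,560.00 × 0.0574796… = €4,228.1960…
Total = €73,560.00 + €19,125.6000 + €4,228.1960… = €96,913.80

€96,913.80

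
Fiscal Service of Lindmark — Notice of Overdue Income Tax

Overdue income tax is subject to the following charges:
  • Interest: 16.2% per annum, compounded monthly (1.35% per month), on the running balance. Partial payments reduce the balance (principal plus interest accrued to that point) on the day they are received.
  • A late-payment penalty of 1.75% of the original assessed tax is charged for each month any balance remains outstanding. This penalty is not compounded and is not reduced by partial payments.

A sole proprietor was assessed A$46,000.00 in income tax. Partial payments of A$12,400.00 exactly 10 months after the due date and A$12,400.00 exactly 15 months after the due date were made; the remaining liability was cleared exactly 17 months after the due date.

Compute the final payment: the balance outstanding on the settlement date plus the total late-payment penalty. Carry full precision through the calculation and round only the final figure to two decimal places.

Balance at month 10: A$46,000.0000 × (1 + 0.0135)^10 = A$52,601.1649…
After A$12,400.00 payment: A$52,601.1649… − A$12,400.00 = A$40,201.1649…
Balance at month 15: A$40,201.1649… × (1 + 0.0135)^5 = A$42,989.0059…
After A$12,400.00 payment: A$42,989.0059… − A$12,400.00 = A$30,589.0059…
Balance at month 17: A$30,589.0059… × (1 + 0.0135)^2 = A$31,420.4839…
Penalty: 17 × 1.75% × A$46,000.00 = A$13,685.00
Final settlement = outstanding balance + penalty = A$31,420.4839… + A$13,685.00 = A$45,105.48

A$45,105.48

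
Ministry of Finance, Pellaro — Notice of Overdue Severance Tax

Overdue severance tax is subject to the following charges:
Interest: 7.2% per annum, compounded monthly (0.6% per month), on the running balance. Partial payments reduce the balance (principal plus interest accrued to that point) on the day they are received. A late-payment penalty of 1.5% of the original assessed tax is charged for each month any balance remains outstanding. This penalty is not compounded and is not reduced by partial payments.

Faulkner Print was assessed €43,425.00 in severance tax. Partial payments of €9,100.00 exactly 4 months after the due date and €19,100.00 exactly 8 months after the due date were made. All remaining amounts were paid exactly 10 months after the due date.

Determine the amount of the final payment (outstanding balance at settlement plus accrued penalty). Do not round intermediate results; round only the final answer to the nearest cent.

€23,853.29

Balance at month 4: €43,425.0000 × (1 + 0.006)^4 = €44,476.6174…
After €9,100.00 payment: €44,476.6174… − €9,100.00 = €35,376.6174…
Balance at month 8: €35,376.6174… × (1 + 0.006)^4 = €36,233.3282…
After €19,100.00 payment: €36,233.3282… − €19,100.00 = €17,133.3282…
Balance at month 10: €17,133.3282… × (1 + 0.006)^2 = €17,339.5449…
Penalty: 10 × 1.5% × €43,425.00 = €6,513.75
Final settlement = outstanding balance + penalty = €17,339.5449… + €6,513.75 = €23,853.29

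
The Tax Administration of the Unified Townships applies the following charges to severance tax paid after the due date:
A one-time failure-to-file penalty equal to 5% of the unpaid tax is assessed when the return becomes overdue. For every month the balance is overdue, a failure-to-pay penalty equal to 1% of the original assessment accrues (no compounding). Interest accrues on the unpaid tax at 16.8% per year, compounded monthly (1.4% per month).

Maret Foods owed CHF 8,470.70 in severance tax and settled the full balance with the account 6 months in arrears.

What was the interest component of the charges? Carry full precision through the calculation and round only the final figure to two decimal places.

CHF 736.91

Interest: CHF 8,470.70 × ((1 + 0.014)^6 − 1) = CHF 8,470.70 × 0.0869955… = CHF 736.9124…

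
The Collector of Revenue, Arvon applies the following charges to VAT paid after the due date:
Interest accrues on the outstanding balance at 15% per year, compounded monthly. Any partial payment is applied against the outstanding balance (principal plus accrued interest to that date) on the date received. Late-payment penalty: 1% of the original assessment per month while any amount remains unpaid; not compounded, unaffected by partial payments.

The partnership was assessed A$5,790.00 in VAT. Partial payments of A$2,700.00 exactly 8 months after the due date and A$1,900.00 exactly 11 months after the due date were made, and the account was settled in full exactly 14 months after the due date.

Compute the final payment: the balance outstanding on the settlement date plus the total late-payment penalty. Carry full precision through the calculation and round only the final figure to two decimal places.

Monthly rate = 15% ÷ 12 = 1.25%
Balance at month 8: A$5,790.0000 × (1 + 0.0125)^8 = A$6,394.9745…
After A$2,700.00 payment: A$6,394.9745… − A$2,700.00 = A$3,694.9745…
Balance at month 11: A$3,694.9745… × (1 + 0.0125)^3 = A$3,835.2753…
After A$1,900.00 payment: A$3,835.2753… − A$1,900.00 = A$1,935.2753…
Balance at month 14: A$1,935.2753… × (1 + 0.0125)^3 = A$2,008.7591…
Penalty: 14 × 1% × A$5,790.00 = A$810.60
Final settlement = outstanding balance + penalty = A$2,008.7591… + A$810.60 = A$2,819.36

A$2,819.36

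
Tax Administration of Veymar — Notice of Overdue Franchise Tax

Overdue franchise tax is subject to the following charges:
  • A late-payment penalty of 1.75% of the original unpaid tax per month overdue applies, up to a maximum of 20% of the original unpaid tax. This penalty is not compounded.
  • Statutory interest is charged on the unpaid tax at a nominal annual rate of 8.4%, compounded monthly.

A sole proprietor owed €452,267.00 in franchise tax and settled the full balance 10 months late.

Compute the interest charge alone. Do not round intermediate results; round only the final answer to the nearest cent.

Interest (8.4%/yr ÷ 12 = 0.7%/month): €452,267.00 × ((1 + 0.007)^10 − 1) = €32,674.7840…

€32,674.78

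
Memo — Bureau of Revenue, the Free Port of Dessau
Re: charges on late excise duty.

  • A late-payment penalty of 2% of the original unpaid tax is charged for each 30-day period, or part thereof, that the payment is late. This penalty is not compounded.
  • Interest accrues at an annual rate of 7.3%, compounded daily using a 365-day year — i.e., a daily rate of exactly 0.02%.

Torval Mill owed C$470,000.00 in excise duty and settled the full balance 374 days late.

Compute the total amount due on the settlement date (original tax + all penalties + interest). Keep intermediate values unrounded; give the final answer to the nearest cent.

Penalty periods: ⌈374/30⌉ = 13; penalty = 13 × 2% × C$470,000.00 = C$122,200.00
Interest: C$470,000.00 × ((1 + 0.0002)^374 − 1) = C$470,000.00 × 0.07766054… = C$36,500.4518…
Total = C$470,000.00 + C$122,200.0000 + C$36,500.4518… = C$628,700.45

C$628,700.45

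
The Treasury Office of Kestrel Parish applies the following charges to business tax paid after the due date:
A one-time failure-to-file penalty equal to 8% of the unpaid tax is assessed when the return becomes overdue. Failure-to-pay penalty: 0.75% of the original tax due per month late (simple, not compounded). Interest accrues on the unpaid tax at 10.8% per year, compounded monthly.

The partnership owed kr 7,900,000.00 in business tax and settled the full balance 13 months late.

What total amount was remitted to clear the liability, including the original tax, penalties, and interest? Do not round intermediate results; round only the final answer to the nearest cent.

kr 10,278,146.97

Failure-to-file penalty: 8% × kr 7,900,000.00 = kr 632,000.00
Failure-to-pay penalty = 0.75% × kr 7,900,000.00 × 13 mo = kr 770,250.00
Interest (10.8%/yr ÷ 12 = 0.9%/month): kr 7,900,000.00 × ((1 + 0.009)^13 − 1) = kr 975,896.9700…
Total = kr 7,900,000.00 + kr 1,402,250.0000 + kr 975,896.9700… = kr 10,278,146.97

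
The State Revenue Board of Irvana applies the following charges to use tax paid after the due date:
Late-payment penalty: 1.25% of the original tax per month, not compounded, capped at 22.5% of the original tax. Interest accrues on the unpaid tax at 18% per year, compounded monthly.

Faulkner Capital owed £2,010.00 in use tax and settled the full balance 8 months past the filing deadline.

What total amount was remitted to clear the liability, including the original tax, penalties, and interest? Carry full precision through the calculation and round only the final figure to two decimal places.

Penalty: 8 × 1.25% × £2,010.00 = £201.00 (below the 22.5% cap of £452.25)
Interest (18%/yr ÷ 12 = 1.5%/month): £2,010.00 × ((1 + 0.015)^8 − 1) = £254.2501…
Total = £2,010.00 + £201.0000 + £254.2501… = £2,465.25

£2,465.25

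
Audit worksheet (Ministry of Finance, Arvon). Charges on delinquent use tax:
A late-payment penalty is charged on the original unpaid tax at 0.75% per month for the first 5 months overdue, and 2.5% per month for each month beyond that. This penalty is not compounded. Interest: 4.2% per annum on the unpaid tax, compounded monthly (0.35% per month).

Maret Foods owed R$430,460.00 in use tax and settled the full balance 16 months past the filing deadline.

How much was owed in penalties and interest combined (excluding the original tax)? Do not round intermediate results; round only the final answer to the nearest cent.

Penalty, months 1–5: 5 × 0.75% × R$430,460.00 = R$16,142.25
Penalty, months 6–16: 11 × 2.5% × R$430,460.00 = R$118,376.50
Interest: R$430,460.00 × ((1 + 0.0035)^16 − 1) = R$430,460.00 × 0.0574943… = R$24,748.9901…
Penalties + interest = R$134,518.7500 + R$24,748.9901… = R$159,267.74

R$159,267.74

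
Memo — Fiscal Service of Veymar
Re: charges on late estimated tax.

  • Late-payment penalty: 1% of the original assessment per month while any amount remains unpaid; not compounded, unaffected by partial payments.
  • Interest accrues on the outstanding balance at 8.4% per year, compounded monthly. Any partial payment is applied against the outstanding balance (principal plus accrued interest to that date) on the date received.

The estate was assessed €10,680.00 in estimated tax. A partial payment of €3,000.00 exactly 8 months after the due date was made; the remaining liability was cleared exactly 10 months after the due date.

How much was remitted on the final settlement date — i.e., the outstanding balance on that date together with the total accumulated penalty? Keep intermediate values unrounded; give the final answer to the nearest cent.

€9,477.45

Monthly rate = 8.4% ÷ 12 = 0.7%
Balance at month 8: €10,680.0000 × (1 + 0.007)^8 = €11,292.9399…
After €3,000.00 payment: €11,292.9399… − €3,000.00 = €8,292.9399…
Balance at month 10: €8,292.9399… × (1 + 0.007)^2 = €8,409.4474…
Penalty: 10 × 1% × €10,680.00 = €1,068.00
Final settlement = outstanding balance + penalty = €8,409.4474… + €1,068.00 = €9,477.45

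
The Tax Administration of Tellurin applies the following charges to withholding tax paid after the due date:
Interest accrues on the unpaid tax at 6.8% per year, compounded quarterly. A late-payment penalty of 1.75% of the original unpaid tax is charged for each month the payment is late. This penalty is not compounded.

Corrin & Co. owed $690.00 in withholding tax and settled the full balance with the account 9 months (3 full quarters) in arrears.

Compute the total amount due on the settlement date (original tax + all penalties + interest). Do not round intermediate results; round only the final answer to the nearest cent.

$834.47

Late-payment penalty = 1.75% × $690.00 × 9 mo = $108.68…
Interest (6.8%/yr ÷ 4 = 1.7%/quarter): $690.00 × ((1 + 0.017)^3 − 1) = $35.7916…
Total = $690.00 + $108.6750 + $35.7916… = $834.47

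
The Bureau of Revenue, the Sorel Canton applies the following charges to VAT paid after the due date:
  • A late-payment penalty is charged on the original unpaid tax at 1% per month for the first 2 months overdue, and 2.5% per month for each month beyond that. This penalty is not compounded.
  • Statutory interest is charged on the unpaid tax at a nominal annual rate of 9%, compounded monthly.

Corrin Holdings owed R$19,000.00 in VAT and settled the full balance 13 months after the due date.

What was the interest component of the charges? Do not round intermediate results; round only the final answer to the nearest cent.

Interest (9%/yr ÷ 12 = 0.75%/month): R$19,000.00 × ((1 + 0.0075)^13 − 1) = R$1,938.1985…

R$1,938.20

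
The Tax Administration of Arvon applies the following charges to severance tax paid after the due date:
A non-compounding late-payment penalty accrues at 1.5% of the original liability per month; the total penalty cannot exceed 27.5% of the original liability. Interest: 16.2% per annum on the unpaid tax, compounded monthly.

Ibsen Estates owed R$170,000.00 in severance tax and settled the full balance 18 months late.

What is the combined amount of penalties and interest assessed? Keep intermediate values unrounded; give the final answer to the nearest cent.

R$92,309.58

Penalty: 18 × 1.5% × R$170,000.00 = R$45,900.00 (below the 27.5% cap of R$46,750.00)
Interest (16.2%/yr ÷ 12 = 1.35%/month): R$170,000.00 × ((1 + 0.0135)^18 − 1) = R$46,409.5769…
Penalties + interest = R$45,900.0000 + R$46,409.5769… = R$92,309.58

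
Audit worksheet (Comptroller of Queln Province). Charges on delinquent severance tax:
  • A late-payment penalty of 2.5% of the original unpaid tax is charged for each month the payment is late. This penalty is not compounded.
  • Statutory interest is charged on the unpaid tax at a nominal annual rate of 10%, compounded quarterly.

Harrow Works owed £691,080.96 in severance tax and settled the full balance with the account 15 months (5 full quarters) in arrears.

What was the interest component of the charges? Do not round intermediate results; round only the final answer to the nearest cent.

£90,813.71

Interest (10%/yr ÷ 4 = 2.5%/quarter): £691,080.96 × ((1 + 0.025)^5 − 1) = £90,813.7139…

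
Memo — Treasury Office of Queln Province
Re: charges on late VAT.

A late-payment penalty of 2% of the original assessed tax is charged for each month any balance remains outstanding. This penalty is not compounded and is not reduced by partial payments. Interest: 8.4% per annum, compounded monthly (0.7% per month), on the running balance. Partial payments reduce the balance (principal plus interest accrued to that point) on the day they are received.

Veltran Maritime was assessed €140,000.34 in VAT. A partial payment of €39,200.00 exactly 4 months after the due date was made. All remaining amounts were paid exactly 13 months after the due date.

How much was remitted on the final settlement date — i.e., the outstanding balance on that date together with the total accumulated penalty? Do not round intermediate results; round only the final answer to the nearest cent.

Balance at month 4: €140,000.3400 × (1 + 0.007)^4 = €143,961.7020…
After €39,200.00 payment: €143,961.7020… − €39,200.00 = €104,761.7020…
Balance at month 13: €104,761.7020… × (1 + 0.007)^9 = €111,549.5392…
Penalty: 13 × 2% × €140,000.34 = €36,400.09…
Final settlement = outstanding balance + penalty = €111,549.5392… + €36,400.09… = €147,949.63

€147,949.63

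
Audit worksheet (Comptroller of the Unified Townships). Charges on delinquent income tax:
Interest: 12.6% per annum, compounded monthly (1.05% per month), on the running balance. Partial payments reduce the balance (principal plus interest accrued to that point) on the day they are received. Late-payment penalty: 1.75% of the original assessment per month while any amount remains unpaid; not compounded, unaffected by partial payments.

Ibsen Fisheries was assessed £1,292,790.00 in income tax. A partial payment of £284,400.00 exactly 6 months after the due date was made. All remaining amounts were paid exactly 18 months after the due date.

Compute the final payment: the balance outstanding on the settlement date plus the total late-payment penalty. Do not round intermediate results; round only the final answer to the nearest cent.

£1,645,055.99

Balance at month 6: £1,292,790.0000 × (1 + 0.0105)^6 = £1,376,403.8895…
After £284,400.00 payment: £1,376,403.8895… − £284,400.00 = £1,092,003.8895…
Balance at month 18: £1,092,003.8895… × (1 + 0.0105)^12 = £1,237,827.1367…
Penalty: 18 × 1.75% × £1,292,790.00 = £407,228.85
Final settlement = outstanding balance + penalty = £1,237,827.1367… + £407,228.85 = £1,645,055.99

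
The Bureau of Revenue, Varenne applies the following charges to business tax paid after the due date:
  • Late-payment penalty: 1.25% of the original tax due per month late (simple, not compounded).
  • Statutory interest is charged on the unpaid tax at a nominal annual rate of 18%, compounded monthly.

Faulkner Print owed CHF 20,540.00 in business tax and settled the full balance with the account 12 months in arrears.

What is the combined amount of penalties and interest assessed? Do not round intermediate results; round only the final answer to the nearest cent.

Late-payment penalty: 12 × 1.25% × CHF 20,540.00 = CHF 3,081.00
Interest (18%/yr ÷ 12 = 1.5%/month): CHF 20,540.00 × ((1 + 0.015)^12 − 1) = CHF 4,017.9972…
Penalties + interest = CHF 3,081.0000 + CHF 4,017.9972… = CHF 7,099.00

CHF 7,099.00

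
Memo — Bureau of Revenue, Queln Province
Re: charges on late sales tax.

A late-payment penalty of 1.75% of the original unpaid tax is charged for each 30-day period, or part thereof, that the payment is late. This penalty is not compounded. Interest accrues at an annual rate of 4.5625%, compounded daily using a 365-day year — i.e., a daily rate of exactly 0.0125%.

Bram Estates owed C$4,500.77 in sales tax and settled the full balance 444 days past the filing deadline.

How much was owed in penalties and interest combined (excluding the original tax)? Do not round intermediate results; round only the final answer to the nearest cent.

Penalty periods: ⌈444/30⌉ = 15; penalty = 15 × 1.75% × C$4,500.77 = C$1,181.45…
Interest: C$4,500.77 × ((1 + 0.000125)^444 − 1) = C$4,500.77 × 0.05706535… = C$256.8380…
Penalties + interest = C$1,181.4521… + C$256.8380… = C$1,438.29

C$1,438.29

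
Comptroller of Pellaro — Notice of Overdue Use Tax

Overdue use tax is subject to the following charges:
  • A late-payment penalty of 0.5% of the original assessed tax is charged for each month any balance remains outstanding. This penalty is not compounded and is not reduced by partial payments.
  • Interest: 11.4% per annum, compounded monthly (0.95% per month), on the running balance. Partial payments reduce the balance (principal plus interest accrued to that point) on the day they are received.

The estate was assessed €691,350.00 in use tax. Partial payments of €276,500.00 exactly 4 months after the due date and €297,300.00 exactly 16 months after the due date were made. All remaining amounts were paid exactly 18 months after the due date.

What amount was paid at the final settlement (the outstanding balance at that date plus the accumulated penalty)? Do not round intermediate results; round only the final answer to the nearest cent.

Balance at month 4: €691,350.0000 × (1 + 0.0095)^4 = €717,998.0426…
After €276,500.00 payment: €717,998.0426… − €276,500.00 = €441,498.0426…
Balance at month 16: €441,498.0426… × (1 + 0.0095)^12 = €494,543.6865…
After €297,300.00 payment: €494,543.6865… − €297,300.00 = €197,243.6865…
Balance at month 18: €197,243.6865… × (1 + 0.0095)^2 = €201,009.1177…
Penalty: 18 × 0.5% × €691,350.00 = €62,221.50
Final settlement = outstanding balance + penalty = €201,009.1177… + €62,221.50 = €263,230.62

€263,230.62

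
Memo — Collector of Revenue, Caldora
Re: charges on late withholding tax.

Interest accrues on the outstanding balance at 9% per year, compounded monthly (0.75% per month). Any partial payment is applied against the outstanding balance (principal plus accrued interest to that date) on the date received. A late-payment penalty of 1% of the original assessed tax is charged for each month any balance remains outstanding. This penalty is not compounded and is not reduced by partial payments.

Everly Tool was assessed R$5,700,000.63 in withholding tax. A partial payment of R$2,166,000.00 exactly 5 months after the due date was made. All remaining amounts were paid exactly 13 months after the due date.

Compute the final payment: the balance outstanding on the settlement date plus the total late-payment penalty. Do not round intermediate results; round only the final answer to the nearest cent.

Balance at month 5: R$5,700,000.6300 × (1 + 0.0075)^5 = R$5,916,981.0412…
After R$2,166,000.00 payment: R$5,916,981.0412… − R$2,166,000.00 = R$3,750,981.0412…
Balance at month 13: R$3,750,981.0412… × (1 + 0.0075)^8 = R$3,982,037.1515…
Penalty: 13 × 1% × R$5,700,000.63 = R$741,000.08…
Final settlement = outstanding balance + penalty = R$3,982,037.1515… + R$741,000.08… = R$4,723,037.23

R$4,723,037.23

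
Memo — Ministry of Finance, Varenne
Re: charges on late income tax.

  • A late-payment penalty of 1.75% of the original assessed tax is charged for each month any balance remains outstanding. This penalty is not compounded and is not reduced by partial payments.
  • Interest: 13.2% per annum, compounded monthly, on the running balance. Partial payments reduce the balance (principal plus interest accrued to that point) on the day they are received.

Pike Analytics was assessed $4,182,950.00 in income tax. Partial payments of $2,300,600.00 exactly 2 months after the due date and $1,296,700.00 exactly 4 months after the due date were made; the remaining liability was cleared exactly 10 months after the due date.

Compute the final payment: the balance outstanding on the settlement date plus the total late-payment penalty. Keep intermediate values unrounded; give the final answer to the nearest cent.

$1,502,856.44

Monthly rate = 13.2% ÷ 12 = 1.1%
Balance at month 2: $4,182,950.0000 × (1 + 0.011)^2 = $4,275,481.0370…
After $2,300,600.00 payment: $4,275,481.0370… − $2,300,600.00 = $1,974,881.0370…
Balance at month 4: $1,974,881.0370… × (1 + 0.011)^2 = $2,018,567.3804…
After $1,296,700.00 payment: $2,018,567.3804… − $1,296,700.00 = $721,867.3804…
Balance at month 10: $721,867.3804… × (1 + 0.011)^6 = $770,840.1921…
Penalty: 10 × 1.75% × $4,182,950.00 = $732,016.25
Final settlement = outstanding balance + penalty = $770,840.1921… + $732,016.25 = $1,502,856.44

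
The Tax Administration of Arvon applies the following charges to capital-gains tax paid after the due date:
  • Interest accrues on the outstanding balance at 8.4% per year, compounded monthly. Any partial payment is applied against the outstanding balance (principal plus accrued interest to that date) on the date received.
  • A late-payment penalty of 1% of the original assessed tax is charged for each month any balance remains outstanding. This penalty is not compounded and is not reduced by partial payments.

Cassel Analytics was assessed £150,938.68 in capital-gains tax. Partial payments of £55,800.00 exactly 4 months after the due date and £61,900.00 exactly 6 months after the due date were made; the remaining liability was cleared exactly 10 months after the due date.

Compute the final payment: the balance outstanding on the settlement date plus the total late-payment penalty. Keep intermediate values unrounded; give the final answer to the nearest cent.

£55,100.88

Monthly rate = 8.4% ÷ 12 = 0.7%
Balance at month 4: £150,938.6800 × (1 + 0.007)^4 = £155,209.5465…
After £55,800.00 payment: £155,209.5465… − £55,800.00 = £99,409.5465…
Balance at month 6: £99,409.5465… × (1 + 0.007)^2 = £100,806.1512…
After £61,900.00 payment: £100,806.1512… − £61,900.00 = £38,906.1512…
Balance at month 10: £38,906.1512… × (1 + 0.007)^4 = £40,007.0153…
Penalty: 10 × 1% × £150,938.68 = £15,093.87…
Final settlement = outstanding balance + penalty = £40,007.0153… + £15,093.87… = £55,100.88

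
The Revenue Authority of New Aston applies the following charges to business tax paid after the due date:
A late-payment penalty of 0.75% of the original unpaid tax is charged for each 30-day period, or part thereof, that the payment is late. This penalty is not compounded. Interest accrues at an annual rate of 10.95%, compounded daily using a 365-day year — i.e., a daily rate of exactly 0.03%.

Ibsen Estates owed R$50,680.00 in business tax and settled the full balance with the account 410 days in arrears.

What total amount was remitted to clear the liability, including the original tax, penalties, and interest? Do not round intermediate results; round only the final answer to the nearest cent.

Penalty periods: ⌈410/30⌉ = 14; penalty = 14 × 0.75% × R$50,680.00 = R$5,321.40
Interest: R$50,680.00 × ((1 + 0.0003)^410 − 1) = R$50,680.00 × 0.13086356… = R$6,632.1652…
Total = R$50,680.00 + R$5,321.4000 + R$6,632.1652… = R$62,633.57

R$62,633.57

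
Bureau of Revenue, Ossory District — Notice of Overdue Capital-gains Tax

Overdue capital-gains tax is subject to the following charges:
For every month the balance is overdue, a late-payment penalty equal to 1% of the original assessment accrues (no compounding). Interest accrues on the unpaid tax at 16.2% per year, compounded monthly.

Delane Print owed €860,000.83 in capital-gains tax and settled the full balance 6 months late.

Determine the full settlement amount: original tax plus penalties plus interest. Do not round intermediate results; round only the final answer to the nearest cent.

Late-payment penalty: 6 × 1% × €860,000.83 = €51,600.05…
Interest (16.2%/yr ÷ 12 = 1.35%/month): €860,000.83 × ((1 + 0.0135)^6 − 1) = €72,053.8438…
Total = €860,000.83 + €51,600.0498 + €72,053.8438… = €983,654.72

€983,654.72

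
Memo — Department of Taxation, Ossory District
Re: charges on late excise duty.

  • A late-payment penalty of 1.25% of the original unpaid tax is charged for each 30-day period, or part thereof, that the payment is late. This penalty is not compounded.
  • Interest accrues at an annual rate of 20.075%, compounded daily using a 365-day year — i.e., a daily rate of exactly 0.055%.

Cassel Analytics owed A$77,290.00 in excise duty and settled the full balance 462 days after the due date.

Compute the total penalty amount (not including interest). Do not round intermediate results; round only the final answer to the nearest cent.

A$15,458.00

Penalty periods: ⌈462/30⌉ = 16; penalty = 16 × 1.25% × A$77,290.00 = A$15,458.00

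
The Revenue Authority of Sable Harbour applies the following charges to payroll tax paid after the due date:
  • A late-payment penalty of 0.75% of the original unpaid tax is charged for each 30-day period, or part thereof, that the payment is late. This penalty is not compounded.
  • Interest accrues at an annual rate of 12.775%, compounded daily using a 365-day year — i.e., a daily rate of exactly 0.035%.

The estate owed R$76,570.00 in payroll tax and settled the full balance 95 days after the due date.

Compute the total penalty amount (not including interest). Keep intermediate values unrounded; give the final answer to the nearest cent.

R$2,297.10

Penalty periods: ⌈95/30⌉ = 4; penalty = 4 × 0.75% × R$76,570.00 = R$2,297.10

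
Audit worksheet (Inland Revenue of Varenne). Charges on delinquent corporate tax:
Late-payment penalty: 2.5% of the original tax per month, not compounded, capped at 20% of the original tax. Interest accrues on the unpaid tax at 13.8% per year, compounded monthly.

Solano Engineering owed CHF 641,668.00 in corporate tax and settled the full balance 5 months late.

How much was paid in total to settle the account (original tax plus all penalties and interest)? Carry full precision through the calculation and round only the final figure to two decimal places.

CHF 759,630.83

Penalty: 5 × 2.5% × CHF 641,668.00 = CHF 80,208.50 (below the 20% cap of CHF 128,333.60)
Interest (13.8%/yr ÷ 12 = 1.15%/month): CHF 641,668.00 × ((1 + 0.0115)^5 − 1) = CHF 37,754.3311…
Total = CHF 641,668.00 + CHF 80,208.5000 + CHF 37,754.3311… = CHF 759,630.83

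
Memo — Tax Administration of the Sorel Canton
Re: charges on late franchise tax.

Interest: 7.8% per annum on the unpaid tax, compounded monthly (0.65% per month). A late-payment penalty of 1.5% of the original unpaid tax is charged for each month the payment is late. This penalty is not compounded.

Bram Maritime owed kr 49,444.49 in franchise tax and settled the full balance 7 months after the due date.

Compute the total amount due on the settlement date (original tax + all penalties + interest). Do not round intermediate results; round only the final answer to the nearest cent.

Late-payment penalty = 1.5% × kr 49,444.49 × 7 mo = kr 5,191.67…
Interest: kr 49,444.49 × ((1 + 0.0065)^7 − 1) = kr 49,444.49 × 0.0463969… = kr 2,294.0723…
Total = kr 49,444.49 + kr 5,191.6715… + kr 2,294.0723… = kr 56,930.23

kr 56,930.23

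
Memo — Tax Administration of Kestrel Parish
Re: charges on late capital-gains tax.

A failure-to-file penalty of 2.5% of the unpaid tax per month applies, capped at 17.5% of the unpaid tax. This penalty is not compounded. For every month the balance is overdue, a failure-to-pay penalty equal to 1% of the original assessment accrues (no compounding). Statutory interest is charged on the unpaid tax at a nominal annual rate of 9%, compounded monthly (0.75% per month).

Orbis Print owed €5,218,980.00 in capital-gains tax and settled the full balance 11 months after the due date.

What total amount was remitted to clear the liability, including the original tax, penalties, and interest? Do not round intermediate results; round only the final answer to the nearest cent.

Failure-to-file: 11 × 2.5% × €5,218,980.00 = €1,435,219.50, capped at 17.5% × €5,218,980.00 = €913,321.50
Failure-to-pay penalty: 11 × 1% × €5,218,980.00 = €574,087.80
Interest: €5,218,980.00 × ((1 + 0.0075)^11 − 1) = €5,218,980.00 × 0.0856644… = €447,080.8663…
Total = €5,218,980.00 + €1,487,409.3000 + €447,080.8663… = €7,153,470.17

€7,153,470.17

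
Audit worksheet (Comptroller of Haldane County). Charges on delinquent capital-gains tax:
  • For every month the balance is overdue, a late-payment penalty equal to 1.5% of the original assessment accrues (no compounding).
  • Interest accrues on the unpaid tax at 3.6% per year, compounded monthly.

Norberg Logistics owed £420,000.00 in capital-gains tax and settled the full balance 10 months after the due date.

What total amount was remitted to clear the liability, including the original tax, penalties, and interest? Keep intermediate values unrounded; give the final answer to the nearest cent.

£495,771.47

Late-payment penalty = 1.5% × £420,000.00 × 10 mo = £63,000.00
Interest (3.6%/yr ÷ 12 = 0.3%/month): £420,000.00 × ((1 + 0.003)^10 − 1) = £12,771.4680…
Total = £420,000.00 + £63,000.0000 + £12,771.4680… = £495,771.47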